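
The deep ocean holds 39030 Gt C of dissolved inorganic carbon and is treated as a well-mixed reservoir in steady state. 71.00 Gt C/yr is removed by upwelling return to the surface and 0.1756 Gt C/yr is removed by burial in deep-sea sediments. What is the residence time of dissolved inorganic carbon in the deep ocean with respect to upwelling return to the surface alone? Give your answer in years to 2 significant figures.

550 yr

Residence time with respect to a single sink: τ = M / F_sink.
τ = 39030 / 71.00 = 549.7 yr.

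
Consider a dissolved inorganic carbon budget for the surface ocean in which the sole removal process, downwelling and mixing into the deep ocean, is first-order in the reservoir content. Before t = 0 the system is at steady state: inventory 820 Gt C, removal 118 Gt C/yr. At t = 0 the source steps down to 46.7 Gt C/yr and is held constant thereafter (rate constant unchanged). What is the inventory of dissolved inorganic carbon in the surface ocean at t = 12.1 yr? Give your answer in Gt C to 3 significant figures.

The sink rate constant is k = F₀/M₀ = 118/820 = 0.1439 yr⁻¹.
Solving dM/dt = F₁ − kM with M(0) = M₀ gives M(t) = F₁/k + (M₀ − F₁/k)·e^(−kt).
F₁/k = 46.7/0.1439 = 324.53 Gt C; kt = 0.1439 × 12.1 = 1.741, e^(−kt) = 0.1753.
M(12.1) = 324.53 + (820 − 324.53) × 0.1753 = 324.53 + 86.86 = 411.39 Gt C.

411 Gt C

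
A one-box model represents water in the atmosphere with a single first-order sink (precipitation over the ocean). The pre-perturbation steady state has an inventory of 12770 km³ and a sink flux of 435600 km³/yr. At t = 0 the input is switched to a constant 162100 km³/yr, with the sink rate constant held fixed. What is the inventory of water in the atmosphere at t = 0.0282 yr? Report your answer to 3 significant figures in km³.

7820 km³

Residence time τ = M₀/F₀ = 0.02932 yr. The eventual steady state is M_∞ = M₀·(F₁/F₀) = 12770 × 162100/435600 = 4752.1 km³.
The anomaly ΔM(t) = M(t) − M_∞ decays as ΔM₀·e^(−t/τ) with ΔM₀ = 12770 − 4752.1 = 8018 km³.
At t = 0.0282 yr, e^(−t/τ) = e^(−0.9619) = 0.3822, so ΔM = 3064 km³ and M = 4752.1 + 3064 = 7816.2 km³.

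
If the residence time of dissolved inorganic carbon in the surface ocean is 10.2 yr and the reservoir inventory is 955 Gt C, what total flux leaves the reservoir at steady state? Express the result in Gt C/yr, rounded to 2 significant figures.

F = M / τ = 955 / 10.2 = 93.63 Gt C/yr.

94 Gt C/yr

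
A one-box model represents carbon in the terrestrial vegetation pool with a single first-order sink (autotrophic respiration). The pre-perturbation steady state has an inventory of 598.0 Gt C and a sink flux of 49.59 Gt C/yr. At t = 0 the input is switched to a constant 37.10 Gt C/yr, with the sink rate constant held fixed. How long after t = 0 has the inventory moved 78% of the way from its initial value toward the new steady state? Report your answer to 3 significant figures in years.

18.3 yr

τ = M₀/F₀ = 598.0/49.59 = 12.06 yr.
The remaining gap fraction is e^(−t/τ); 78% covered ⇒ e^(−t/τ) = 0.220.
t = −τ ln(0.220) = 12.06 × 1.514 = 18.26 yr.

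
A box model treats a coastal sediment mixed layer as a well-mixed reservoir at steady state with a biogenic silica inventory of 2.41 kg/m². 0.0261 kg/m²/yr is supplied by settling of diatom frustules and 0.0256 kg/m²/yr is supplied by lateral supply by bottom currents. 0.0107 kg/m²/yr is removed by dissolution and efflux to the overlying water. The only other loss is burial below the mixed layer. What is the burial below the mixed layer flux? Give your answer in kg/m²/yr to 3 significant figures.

At steady state ΣF_in = ΣF_out.
ΣF_in = 0.0261 + 0.0256 = 0.051700 kg/m²/yr.
Burial below the mixed layer flux = ΣF_in − (0.0107) = 0.051700 − 0.01070 = 0.04100 kg/m²/yr.

0.0410 kg/m²/yr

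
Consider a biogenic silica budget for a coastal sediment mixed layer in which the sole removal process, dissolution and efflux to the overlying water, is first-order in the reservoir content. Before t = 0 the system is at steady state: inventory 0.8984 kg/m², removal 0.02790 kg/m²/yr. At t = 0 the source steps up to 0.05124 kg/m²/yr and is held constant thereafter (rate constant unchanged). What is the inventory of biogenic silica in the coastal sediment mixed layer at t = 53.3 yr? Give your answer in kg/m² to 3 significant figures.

The sink rate constant is k = F₀/M₀ = 0.02790/0.8984 = 0.03106 yr⁻¹.
Solving dM/dt = F₁ − kM with M(0) = M₀ gives M(t) = F₁/k + (M₀ − F₁/k)·e^(−kt).
F₁/k = 0.05124/0.03106 = 1.6500 kg/m²; kt = 0.03106 × 53.3 = 1.655, e^(−kt) = 0.1910.
M(53.3) = 1.6500 + (0.8984 − 1.6500) × 0.1910 = 1.6500 − 0.1436 = 1.5064 kg/m².

1.51 kg/m²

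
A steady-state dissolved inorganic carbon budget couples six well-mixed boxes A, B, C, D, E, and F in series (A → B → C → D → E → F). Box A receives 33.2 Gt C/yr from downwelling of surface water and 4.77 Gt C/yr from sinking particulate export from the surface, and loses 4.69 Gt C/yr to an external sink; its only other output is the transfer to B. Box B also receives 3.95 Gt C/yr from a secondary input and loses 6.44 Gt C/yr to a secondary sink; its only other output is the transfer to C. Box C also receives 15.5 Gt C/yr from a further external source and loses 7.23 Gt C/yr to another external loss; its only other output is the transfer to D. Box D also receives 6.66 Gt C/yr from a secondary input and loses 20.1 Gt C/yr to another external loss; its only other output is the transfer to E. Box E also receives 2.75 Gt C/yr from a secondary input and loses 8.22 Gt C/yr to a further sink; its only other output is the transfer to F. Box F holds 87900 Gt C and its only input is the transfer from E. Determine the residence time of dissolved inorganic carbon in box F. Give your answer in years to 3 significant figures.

Box A: F(A→B) = (33.2 + 4.77) − 4.69 = 33.280 Gt C/yr.
Box B: F(B→C) = (33.280 + 3.95) − 6.44 = 30.790 Gt C/yr.
Box C: F(C→D) = (30.790 + 15.5) − 7.23 = 39.060 Gt C/yr.
Box D: F(D→E) = (39.060 + 6.66) − 20.1 = 25.620 Gt C/yr.
Box E: F(E→F) = (25.620 + 2.75) − 8.22 = 20.150 Gt C/yr.
Box F throughput = its input = 20.150 Gt C/yr; τ = 87900 / 20.150 = 4362 yr.

4360 yr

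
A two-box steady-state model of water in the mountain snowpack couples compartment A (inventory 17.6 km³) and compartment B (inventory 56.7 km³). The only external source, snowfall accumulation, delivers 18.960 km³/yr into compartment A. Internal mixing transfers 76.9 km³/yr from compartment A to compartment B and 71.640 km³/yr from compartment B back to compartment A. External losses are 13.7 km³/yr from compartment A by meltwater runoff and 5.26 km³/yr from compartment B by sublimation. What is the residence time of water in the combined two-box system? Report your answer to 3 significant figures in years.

3.92 yr

Treat the two boxes together as one reservoir: the mixing fluxes between them are internal recycling, so τ = ΣM / Σ(external losses).
M_total = 17.6 + 56.7 = 74.300 km³.
ΣF_external_out = 13.7 + 5.26 = 18.960 km³/yr.
τ = M_total / ΣF_ext = 74.300 / 18.960 = 3.919 yr.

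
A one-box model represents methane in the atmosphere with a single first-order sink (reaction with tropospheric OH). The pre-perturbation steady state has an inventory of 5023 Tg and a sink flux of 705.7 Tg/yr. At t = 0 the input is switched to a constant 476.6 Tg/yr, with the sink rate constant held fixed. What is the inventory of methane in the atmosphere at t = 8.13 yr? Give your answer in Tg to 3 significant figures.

τ = M₀/F₀ = 5023/705.7 = 7.118 yr; rate constant k = 1/τ.
New steady state M_∞ = F₁/k = F₁·τ = 476.6 × 7.118 = 3392.3 Tg.
M(t) = M_∞ + (M₀ − M_∞)·e^(−t/τ); t/τ = 8.13/7.118 = 1.142, so e^(−t/τ) = 0.3191.
M(t) = 3392.3 + 1631 × 0.3191 = 3912.7 Tg.

3910 Tg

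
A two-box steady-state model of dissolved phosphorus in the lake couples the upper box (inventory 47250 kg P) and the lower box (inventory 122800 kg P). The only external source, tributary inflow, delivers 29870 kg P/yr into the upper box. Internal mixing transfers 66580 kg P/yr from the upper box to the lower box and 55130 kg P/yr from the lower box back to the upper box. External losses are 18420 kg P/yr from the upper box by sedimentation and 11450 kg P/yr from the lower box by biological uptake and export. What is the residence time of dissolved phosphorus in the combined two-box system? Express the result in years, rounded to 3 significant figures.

5.69 yr

For the system as a whole, the A↔B exchange is internal and contributes nothing to the throughput; only the external sinks remove mass.
M_total = 47250 + 122800 = 170050 kg P.
ΣF_external_out = 18420 + 11450 = 29870 kg P/yr.
τ = M_total / ΣF_ext = 170050 / 29870 = 5.693 yr.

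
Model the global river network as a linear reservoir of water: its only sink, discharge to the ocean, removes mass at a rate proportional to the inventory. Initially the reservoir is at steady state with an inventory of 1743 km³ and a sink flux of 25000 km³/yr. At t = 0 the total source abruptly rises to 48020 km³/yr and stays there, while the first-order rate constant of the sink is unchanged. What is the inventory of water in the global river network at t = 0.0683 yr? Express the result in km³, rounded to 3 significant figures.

Residence time τ = M₀/F₀ = 0.06972 yr. The eventual steady state is M_∞ = M₀·(F₁/F₀) = 1743 × 48020/25000 = 3348.0 km³.
The anomaly ΔM(t) = M(t) − M_∞ decays as ΔM₀·e^(−t/τ) with ΔM₀ = 1743 − 3348.0 = −1605 km³.
At t = 0.0683 yr, e^(−t/τ) = e^(−0.9796) = 0.3754, so ΔM = −602.6 km³ and M = 3348.0 − 602.6 = 2745.4 km³.

2750 km³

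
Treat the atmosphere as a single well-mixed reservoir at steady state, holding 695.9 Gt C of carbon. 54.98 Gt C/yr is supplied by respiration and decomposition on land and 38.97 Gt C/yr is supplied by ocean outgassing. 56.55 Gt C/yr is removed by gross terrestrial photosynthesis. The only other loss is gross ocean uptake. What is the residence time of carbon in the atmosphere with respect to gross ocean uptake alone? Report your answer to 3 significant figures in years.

18.6 yr

At steady state ΣF_in = ΣF_out.
ΣF_in = 54.98 + 38.97 = 93.950 Gt C/yr.
Gross ocean uptake flux = ΣF_in − (56.55) = 93.950 − 56.55 = 37.40 Gt C/yr.
τ = M / F = 695.9 / 37.40 = 18.61 yr.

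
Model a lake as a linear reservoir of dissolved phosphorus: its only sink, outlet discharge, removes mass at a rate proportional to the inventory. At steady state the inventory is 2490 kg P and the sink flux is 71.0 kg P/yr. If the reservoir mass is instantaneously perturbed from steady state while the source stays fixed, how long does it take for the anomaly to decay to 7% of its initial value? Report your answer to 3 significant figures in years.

For a linear reservoir the anomaly decays as exp(−t/τ) with τ = M/F = 2490/71.0 = 35.07 yr.
exp(−t/τ) = 0.07 ⇒ t = −τ ln(0.07) = 35.07 × 2.659 = 93.26 yr.

93.3 yr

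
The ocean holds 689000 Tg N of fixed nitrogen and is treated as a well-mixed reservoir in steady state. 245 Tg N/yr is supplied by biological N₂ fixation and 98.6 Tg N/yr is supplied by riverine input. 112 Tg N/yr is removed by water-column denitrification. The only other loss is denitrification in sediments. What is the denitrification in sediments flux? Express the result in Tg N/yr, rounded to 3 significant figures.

At steady state ΣF_in = ΣF_out.
ΣF_in = 245 + 98.6 = 343.60 Tg N/yr.
Denitrification in sediments flux = ΣF_in − (112) = 343.60 − 112.0 = 231.6 Tg N/yr.

232 Tg N/yr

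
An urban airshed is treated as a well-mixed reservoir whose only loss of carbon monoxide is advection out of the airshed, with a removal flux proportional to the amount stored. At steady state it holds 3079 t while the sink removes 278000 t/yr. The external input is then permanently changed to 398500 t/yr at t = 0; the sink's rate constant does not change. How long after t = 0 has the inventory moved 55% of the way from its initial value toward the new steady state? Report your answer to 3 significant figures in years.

0.00884 yr

τ = M₀/F₀ = 3079/278000 = 0.01108 yr.
The remaining gap fraction is e^(−t/τ); 55% covered ⇒ e^(−t/τ) = 0.450.
t = −τ ln(0.450) = 0.01108 × 0.7985 = 0.008844 yr.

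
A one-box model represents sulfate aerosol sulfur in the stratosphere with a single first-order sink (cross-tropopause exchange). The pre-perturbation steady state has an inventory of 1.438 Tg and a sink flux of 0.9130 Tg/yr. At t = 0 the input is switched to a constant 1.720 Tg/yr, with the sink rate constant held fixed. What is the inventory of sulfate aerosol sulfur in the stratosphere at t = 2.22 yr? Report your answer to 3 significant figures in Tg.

The sink rate constant is k = F₀/M₀ = 0.9130/1.438 = 0.6349 yr⁻¹.
Solving dM/dt = F₁ − kM with M(0) = M₀ gives M(t) = F₁/k + (M₀ − F₁/k)·e^(−kt).
F₁/k = 1.720/0.6349 = 2.7090 Tg; kt = 0.6349 × 2.22 = 1.409, e^(−kt) = 0.2443.
M(2.22) = 2.7090 + (1.438 − 2.7090) × 0.2443 = 2.7090 − 0.3105 = 2.3986 Tg.

2.40 Tg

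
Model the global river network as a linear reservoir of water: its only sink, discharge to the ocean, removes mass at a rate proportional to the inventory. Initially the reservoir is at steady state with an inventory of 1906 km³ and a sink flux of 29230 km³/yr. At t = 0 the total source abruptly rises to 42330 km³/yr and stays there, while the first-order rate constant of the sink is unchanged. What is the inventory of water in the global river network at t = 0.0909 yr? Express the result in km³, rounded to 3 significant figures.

The sink rate constant is k = F₀/M₀ = 29230/1906 = 15.34 yr⁻¹.
Solving dM/dt = F₁ − kM with M(0) = M₀ gives M(t) = F₁/k + (M₀ − F₁/k)·e^(−kt).
F₁/k = 42330/15.34 = 2760.2 km³; kt = 15.34 × 0.0909 = 1.394, e^(−kt) = 0.2481.
M(0.0909) = 2760.2 + (1906 − 2760.2) × 0.2481 = 2760.2 − 211.9 = 2548.3 km³.

2550 km³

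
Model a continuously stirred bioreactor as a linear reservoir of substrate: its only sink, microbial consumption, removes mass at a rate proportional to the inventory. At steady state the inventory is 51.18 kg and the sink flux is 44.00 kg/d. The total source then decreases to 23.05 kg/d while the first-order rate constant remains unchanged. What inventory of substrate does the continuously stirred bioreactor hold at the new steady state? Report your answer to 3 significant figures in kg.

26.8 kg

Rate constant k = F/M = 44.00 / 51.18 = 0.8597 d⁻¹.
At the new steady state, source = k·M_new ⇒ M_new = 23.05 / 0.8597 = 26.81 kg.
(Equivalently M_new = M × F_new/F_old = 51.18 × 23.05/44.00.)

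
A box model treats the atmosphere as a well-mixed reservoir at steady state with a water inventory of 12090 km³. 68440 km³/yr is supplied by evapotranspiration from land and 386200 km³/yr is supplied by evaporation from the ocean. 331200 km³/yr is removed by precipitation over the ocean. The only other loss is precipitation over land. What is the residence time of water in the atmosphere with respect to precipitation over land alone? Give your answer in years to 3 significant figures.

0.0979 yr

At steady state ΣF_in = ΣF_out.
ΣF_in = 68440 + 386200 = 454640 km³/yr.
Precipitation over land flux = ΣF_in − (331200) = 454640 − 331200 = 123400 km³/yr.
τ = M / F = 12090 / 123400 = 0.09794 yr.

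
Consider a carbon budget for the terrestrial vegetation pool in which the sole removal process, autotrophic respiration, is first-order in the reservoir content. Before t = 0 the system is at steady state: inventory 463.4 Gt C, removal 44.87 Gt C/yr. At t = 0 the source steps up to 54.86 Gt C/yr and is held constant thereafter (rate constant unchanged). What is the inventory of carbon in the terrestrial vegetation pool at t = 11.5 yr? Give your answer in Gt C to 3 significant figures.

τ = M₀/F₀ = 463.4/44.87 = 10.33 yr; rate constant k = 1/τ.
New steady state M_∞ = F₁/k = F₁·τ = 54.86 × 10.33 = 566.57 Gt C.
M(t) = M_∞ + (M₀ − M_∞)·e^(−t/τ); t/τ = 11.5/10.33 = 1.114, so e^(−t/τ) = 0.3284.
M(t) = 566.57 − 103.2 × 0.3284 = 532.69 Gt C.

533 Gt C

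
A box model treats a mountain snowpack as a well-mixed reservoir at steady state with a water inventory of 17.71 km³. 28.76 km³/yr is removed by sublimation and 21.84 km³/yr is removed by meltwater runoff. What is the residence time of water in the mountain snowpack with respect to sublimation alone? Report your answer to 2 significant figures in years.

0.62 yr

Residence time with respect to a single sink: τ = M / F_sink.
τ = 17.71 / 28.76 = 0.6158 yr.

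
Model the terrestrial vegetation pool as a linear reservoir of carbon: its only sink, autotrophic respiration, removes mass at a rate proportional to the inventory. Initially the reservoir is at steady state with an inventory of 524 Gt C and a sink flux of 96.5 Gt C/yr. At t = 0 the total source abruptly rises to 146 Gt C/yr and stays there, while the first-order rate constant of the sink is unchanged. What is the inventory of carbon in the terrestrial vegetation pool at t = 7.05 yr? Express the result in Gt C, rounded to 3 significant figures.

719 Gt C

The sink rate constant is k = F₀/M₀ = 96.5/524 = 0.1842 yr⁻¹.
Solving dM/dt = F₁ − kM with M(0) = M₀ gives M(t) = F₁/k + (M₀ − F₁/k)·e^(−kt).
F₁/k = 146/0.1842 = 792.79 Gt C; kt = 0.1842 × 7.05 = 1.298, e^(−kt) = 0.2730.
M(7.05) = 792.79 + (524 − 792.79) × 0.2730 = 792.79 − 73.38 = 719.41 Gt C.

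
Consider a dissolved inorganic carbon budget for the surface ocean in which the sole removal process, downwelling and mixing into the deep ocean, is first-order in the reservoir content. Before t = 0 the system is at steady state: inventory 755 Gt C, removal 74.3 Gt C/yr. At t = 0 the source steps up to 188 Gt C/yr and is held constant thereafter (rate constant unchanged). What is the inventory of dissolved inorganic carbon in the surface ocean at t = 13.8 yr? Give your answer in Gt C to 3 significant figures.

1610 Gt C

τ = M₀/F₀ = 755/74.3 = 10.16 yr; rate constant k = 1/τ.
New steady state M_∞ = F₁/k = F₁·τ = 188 × 10.16 = 1910.4 Gt C.
M(t) = M_∞ + (M₀ − M_∞)·e^(−t/τ); t/τ = 13.8/10.16 = 1.358, so e^(−t/τ) = 0.2572.
M(t) = 1910.4 − 1155 × 0.2572 = 1613.3 Gt C.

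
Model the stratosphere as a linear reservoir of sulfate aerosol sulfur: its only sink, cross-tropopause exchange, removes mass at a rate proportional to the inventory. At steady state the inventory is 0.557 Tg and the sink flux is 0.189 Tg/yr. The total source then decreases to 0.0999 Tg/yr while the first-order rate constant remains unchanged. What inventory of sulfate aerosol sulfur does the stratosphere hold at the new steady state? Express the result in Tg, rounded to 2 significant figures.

Rate constant k = F/M = 0.189 / 0.557 = 0.3393 yr⁻¹.
At the new steady state, source = k·M_new ⇒ M_new = 0.0999 / 0.3393 = 0.2944 Tg.
(Equivalently M_new = M × F_new/F_old = 0.557 × 0.0999/0.189.)

0.29 Tg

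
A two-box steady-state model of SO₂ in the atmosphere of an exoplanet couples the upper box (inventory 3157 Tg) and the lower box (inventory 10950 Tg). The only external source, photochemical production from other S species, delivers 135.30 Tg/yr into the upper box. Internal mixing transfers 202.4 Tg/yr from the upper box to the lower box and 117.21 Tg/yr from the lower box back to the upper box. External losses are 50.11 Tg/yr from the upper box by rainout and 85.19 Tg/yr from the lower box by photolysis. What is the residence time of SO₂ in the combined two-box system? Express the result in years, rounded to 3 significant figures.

Treat the two boxes together as one reservoir: the mixing fluxes between them are internal recycling, so τ = ΣM / Σ(external losses).
M_total = 3157 + 10950 = 14107 Tg.
ΣF_external_out = 50.11 + 85.19 = 135.30 Tg/yr.
τ = M_total / ΣF_ext = 14107 / 135.30 = 104.3 yr.

104 yr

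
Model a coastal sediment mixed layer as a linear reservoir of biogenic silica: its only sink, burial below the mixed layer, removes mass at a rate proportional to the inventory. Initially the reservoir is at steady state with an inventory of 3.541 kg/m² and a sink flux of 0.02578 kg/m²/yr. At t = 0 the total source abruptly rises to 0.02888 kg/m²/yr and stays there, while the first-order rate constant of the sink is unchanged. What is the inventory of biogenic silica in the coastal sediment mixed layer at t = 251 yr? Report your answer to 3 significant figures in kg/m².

Residence time τ = M₀/F₀ = 137.4 yr. The eventual steady state is M_∞ = M₀·(F₁/F₀) = 3.541 × 0.02888/0.02578 = 3.9668 kg/m².
The anomaly ΔM(t) = M(t) − M_∞ decays as ΔM₀·e^(−t/τ) with ΔM₀ = 3.541 − 3.9668 = −0.4258 kg/m².
At t = 251 yr, e^(−t/τ) = e^(−1.827) = 0.1608, so ΔM = −0.06848 kg/m² and M = 3.9668 − 0.06848 = 3.8983 kg/m².

3.90 kg/m²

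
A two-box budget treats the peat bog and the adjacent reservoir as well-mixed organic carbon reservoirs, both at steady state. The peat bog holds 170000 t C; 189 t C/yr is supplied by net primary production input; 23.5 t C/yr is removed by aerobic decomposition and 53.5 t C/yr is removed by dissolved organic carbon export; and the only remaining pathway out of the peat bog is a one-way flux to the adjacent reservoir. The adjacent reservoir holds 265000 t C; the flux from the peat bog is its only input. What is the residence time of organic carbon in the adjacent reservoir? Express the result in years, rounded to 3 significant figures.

2370 yr

Balance the peat bog: ΣF_in = 189.00 t C/yr.
Flux to the adjacent reservoir = ΣF_in − (23.5 + 53.5) = 112.00 t C/yr.
At steady state the output of the adjacent reservoir equals its input, 112.00 t C/yr.
τ = M / F = 265000 / 112.00 = 2366 yr.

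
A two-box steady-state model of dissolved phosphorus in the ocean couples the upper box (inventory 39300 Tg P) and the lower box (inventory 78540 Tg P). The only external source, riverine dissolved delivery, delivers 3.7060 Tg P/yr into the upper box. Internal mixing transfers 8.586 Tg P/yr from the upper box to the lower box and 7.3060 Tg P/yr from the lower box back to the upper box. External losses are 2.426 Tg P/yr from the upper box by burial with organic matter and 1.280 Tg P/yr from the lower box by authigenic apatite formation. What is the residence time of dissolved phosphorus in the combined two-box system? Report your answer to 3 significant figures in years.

31800 yr

For the system as a whole, the A↔B exchange is internal and contributes nothing to the throughput; only the external sinks remove mass.
M_total = 39300 + 78540 = 117840 Tg P.
ΣF_external_out = 2.426 + 1.280 = 3.7060 Tg P/yr.
τ = M_total / ΣF_ext = 117840 / 3.7060 = 31800 yr.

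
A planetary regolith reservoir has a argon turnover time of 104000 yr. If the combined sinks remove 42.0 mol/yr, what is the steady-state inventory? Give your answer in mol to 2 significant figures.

4.4×10^6 mol

τ = M/F ⇒ M = τ × F = 104000 × 42.0 = 4.368×10^6 mol.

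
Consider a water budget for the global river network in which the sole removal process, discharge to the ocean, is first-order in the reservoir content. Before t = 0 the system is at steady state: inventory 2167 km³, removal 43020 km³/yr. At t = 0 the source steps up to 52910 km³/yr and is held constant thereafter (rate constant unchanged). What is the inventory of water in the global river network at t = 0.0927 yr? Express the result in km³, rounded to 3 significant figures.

Residence time τ = M₀/F₀ = 0.05037 yr. The eventual steady state is M_∞ = M₀·(F₁/F₀) = 2167 × 52910/43020 = 2665.2 km³.
The anomaly ΔM(t) = M(t) − M_∞ decays as ΔM₀·e^(−t/τ) with ΔM₀ = 2167 − 2665.2 = −498.2 km³.
At t = 0.0927 yr, e^(−t/τ) = e^(−1.840) = 0.1588, so ΔM = −79.09 km³ and M = 2665.2 − 79.09 = 2586.1 km³.

2590 km³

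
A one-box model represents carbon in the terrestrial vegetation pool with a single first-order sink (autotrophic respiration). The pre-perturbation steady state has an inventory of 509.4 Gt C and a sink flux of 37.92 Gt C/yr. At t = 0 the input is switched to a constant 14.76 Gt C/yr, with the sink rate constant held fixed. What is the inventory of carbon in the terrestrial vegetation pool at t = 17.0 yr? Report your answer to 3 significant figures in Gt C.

Residence time τ = M₀/F₀ = 13.43 yr. The eventual steady state is M_∞ = M₀·(F₁/F₀) = 509.4 × 14.76/37.92 = 198.28 Gt C.
The anomaly ΔM(t) = M(t) − M_∞ decays as ΔM₀·e^(−t/τ) with ΔM₀ = 509.4 − 198.28 = 311.1 Gt C.
At t = 17.0 yr, e^(−t/τ) = e^(−1.265) = 0.2821, so ΔM = 87.77 Gt C and M = 198.28 + 87.77 = 286.05 Gt C.

286 Gt C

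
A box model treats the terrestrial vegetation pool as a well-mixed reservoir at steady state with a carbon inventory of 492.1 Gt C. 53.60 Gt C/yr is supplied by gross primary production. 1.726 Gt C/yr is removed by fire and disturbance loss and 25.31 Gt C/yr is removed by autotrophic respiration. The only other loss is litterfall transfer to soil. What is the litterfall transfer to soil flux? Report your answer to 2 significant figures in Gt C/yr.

27 Gt C/yr

At steady state ΣF_in = ΣF_out.
ΣF_in = 53.600 Gt C/yr.
Litterfall transfer to soil flux = ΣF_in − (1.726 + 25.31) = 53.600 − 27.04 = 26.56 Gt C/yr.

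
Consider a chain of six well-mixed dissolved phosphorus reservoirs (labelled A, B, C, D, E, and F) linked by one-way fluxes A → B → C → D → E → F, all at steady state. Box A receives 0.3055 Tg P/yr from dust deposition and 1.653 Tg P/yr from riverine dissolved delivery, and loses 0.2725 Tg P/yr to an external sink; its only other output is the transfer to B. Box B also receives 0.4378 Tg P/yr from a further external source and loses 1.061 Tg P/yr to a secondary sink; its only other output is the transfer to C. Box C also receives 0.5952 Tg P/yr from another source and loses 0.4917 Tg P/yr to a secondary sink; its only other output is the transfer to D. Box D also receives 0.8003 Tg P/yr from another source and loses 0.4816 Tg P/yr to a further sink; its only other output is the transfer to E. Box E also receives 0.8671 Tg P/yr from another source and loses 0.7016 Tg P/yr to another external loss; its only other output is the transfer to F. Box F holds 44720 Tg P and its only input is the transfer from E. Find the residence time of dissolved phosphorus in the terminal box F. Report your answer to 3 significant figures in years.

27100 yr

Box A: F(A→B) = (0.3055 + 1.653) − 0.2725 = 1.6860 Tg P/yr.
Box B: F(B→C) = (1.6860 + 0.4378) − 1.061 = 1.0628 Tg P/yr.
Box C: F(C→D) = (1.0628 + 0.5952) − 0.4917 = 1.1663 Tg P/yr.
Box D: F(D→E) = (1.1663 + 0.8003) − 0.4816 = 1.4850 Tg P/yr.
Box E: F(E→F) = (1.4850 + 0.8671) − 0.7016 = 1.6505 Tg P/yr.
Box F throughput = its input = 1.6505 Tg P/yr; τ = 44720 / 1.6505 = 27090 yr.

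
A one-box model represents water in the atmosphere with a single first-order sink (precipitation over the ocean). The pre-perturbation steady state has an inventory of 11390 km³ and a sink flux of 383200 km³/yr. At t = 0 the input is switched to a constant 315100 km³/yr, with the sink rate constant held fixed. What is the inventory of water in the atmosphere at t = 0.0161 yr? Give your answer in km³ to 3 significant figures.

τ = M₀/F₀ = 11390/383200 = 0.02972 yr; rate constant k = 1/τ.
New steady state M_∞ = F₁/k = F₁·τ = 315100 × 0.02972 = 9365.8 km³.
M(t) = M_∞ + (M₀ − M_∞)·e^(−t/τ); t/τ = 0.0161/0.02972 = 0.5417, so e^(−t/τ) = 0.5818.
M(t) = 9365.8 + 2024 × 0.5818 = 10543 km³.

10500 km³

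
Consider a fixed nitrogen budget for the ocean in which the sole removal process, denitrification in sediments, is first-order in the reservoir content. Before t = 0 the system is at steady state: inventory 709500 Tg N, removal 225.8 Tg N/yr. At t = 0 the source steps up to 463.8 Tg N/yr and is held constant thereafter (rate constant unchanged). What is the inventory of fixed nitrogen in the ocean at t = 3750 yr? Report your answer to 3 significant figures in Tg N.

1.23×10^6 Tg N

τ = M₀/F₀ = 709500/225.8 = 3142 yr; rate constant k = 1/τ.
New steady state M_∞ = F₁/k = F₁·τ = 463.8 × 3142 = 1.4573×10^6 Tg N.
M(t) = M_∞ + (M₀ − M_∞)·e^(−t/τ); t/τ = 3750/3142 = 1.193, so e^(−t/τ) = 0.3032.
M(t) = 1.4573×10^6 − 747800 × 0.3032 = 1.2306×10^6 Tg N.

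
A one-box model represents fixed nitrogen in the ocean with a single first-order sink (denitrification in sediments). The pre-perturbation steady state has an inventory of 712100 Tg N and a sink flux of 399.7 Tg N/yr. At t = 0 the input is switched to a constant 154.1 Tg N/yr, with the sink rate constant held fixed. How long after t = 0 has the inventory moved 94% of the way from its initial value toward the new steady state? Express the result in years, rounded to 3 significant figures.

τ = M₀/F₀ = 712100/399.7 = 1782 yr.
The remaining gap fraction is e^(−t/τ); 94% covered ⇒ e^(−t/τ) = 0.0600.
t = −τ ln(0.0600) = 1782 × 2.813 = 5012 yr.

5010 yr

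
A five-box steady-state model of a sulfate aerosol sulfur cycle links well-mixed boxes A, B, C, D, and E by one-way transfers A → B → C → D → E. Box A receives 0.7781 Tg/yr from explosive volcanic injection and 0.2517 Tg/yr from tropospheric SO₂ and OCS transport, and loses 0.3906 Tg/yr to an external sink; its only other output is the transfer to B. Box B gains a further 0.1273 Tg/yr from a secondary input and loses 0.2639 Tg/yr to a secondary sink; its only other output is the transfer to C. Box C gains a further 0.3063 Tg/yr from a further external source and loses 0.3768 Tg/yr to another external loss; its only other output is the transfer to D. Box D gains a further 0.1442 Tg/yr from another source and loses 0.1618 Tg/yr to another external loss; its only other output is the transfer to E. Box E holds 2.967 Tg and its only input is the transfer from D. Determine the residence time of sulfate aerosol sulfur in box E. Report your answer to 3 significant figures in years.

7.16 yr

Box A: F(A→B) = (0.7781 + 0.2517) − 0.3906 = 0.63920 Tg/yr.
Box B: F(B→C) = (0.63920 + 0.1273) − 0.2639 = 0.50260 Tg/yr.
Box C: F(C→D) = (0.50260 + 0.3063) − 0.3768 = 0.43210 Tg/yr.
Box D: F(D→E) = (0.43210 + 0.1442) − 0.1618 = 0.41450 Tg/yr.
Box E throughput = its input = 0.41450 Tg/yr; τ = 2.967 / 0.41450 = 7.158 yr.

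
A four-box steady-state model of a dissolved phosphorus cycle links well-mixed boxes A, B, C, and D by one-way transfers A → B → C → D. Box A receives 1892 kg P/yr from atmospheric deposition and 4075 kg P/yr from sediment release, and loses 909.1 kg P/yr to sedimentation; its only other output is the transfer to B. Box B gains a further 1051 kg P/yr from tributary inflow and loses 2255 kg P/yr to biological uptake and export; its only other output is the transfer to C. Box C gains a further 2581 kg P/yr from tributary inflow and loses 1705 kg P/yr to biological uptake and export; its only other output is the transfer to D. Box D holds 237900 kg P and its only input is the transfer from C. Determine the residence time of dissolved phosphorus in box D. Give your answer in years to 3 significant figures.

Box A: F(A→B) = (1892 + 4075) − 909.1 = 5057.9 kg P/yr.
Box B: F(B→C) = (5057.9 + 1051) − 2255 = 3853.9 kg P/yr.
Box C: F(C→D) = (3853.9 + 2581) − 1705 = 4729.9 kg P/yr.
Box D throughput = its input = 4729.9 kg P/yr; τ = 237900 / 4729.9 = 50.30 yr.

50.3 yr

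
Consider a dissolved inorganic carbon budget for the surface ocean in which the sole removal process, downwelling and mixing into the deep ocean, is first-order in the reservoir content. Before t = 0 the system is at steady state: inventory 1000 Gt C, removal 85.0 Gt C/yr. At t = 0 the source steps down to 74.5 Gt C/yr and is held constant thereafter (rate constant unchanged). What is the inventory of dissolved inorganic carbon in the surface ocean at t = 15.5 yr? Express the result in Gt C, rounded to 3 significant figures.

910 Gt C

Residence time τ = M₀/F₀ = 11.76 yr. The eventual steady state is M_∞ = M₀·(F₁/F₀) = 1000 × 74.5/85.0 = 876.47 Gt C.
The anomaly ΔM(t) = M(t) − M_∞ decays as ΔM₀·e^(−t/τ) with ΔM₀ = 1000 − 876.47 = 123.5 Gt C.
At t = 15.5 yr, e^(−t/τ) = e^(−1.317) = 0.2678, so ΔM = 33.08 Gt C and M = 876.47 + 33.08 = 909.55 Gt C.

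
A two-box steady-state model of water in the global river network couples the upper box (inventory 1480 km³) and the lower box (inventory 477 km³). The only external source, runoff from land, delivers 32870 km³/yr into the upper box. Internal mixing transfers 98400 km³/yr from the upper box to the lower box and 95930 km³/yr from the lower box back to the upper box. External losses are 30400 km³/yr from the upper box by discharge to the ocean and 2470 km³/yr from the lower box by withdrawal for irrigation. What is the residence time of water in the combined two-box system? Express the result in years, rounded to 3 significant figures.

For the system as a whole, the A↔B exchange is internal and contributes nothing to the throughput; only the external sinks remove mass.
M_total = 1480 + 477 = 1957.0 km³.
ΣF_external_out = 30400 + 2470 = 32870 km³/yr.
τ = M_total / ΣF_ext = 1957.0 / 32870 = 0.05954 yr.

0.0595 yr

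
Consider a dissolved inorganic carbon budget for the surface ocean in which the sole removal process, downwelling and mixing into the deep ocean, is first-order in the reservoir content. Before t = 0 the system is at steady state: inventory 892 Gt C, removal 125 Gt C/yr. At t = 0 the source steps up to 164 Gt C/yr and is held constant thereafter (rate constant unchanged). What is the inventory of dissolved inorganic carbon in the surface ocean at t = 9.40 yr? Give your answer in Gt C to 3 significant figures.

Residence time τ = M₀/F₀ = 7.136 yr. The eventual steady state is M_∞ = M₀·(F₁/F₀) = 892 × 164/125 = 1170.3 Gt C.
The anomaly ΔM(t) = M(t) − M_∞ decays as ΔM₀·e^(−t/τ) with ΔM₀ = 892 − 1170.3 = −278.3 Gt C.
At t = 9.40 yr, e^(−t/τ) = e^(−1.317) = 0.2679, so ΔM = −74.55 Gt C and M = 1170.3 − 74.55 = 1095.8 Gt C.

1100 Gt C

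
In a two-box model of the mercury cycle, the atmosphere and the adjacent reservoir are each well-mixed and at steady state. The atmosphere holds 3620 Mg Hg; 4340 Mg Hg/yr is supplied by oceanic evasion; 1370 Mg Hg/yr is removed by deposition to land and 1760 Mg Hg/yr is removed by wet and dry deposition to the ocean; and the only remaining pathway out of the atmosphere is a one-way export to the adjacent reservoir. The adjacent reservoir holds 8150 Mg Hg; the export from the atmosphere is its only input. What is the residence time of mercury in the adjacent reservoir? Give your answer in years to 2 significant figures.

Balance the atmosphere: ΣF_in = 4340.0 Mg Hg/yr.
Export to the adjacent reservoir = ΣF_in − (1370 + 1760) = 1210.0 Mg Hg/yr.
At steady state the output of the adjacent reservoir equals its input, 1210.0 Mg Hg/yr.
τ = M / F = 8150 / 1210.0 = 6.736 yr.

6.7 yr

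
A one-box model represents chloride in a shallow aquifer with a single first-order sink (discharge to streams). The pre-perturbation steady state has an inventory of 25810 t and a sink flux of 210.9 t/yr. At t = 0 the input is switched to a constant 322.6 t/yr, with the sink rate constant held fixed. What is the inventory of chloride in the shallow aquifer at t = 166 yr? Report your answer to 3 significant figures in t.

The sink rate constant is k = F₀/M₀ = 210.9/25810 = 0.008171 yr⁻¹.
Solving dM/dt = F₁ − kM with M(0) = M₀ gives M(t) = F₁/k + (M₀ − F₁/k)·e^(−kt).
F₁/k = 322.6/0.008171 = 39480 t; kt = 0.008171 × 166 = 1.356, e^(−kt) = 0.2576.
M(166) = 39480 + (25810 − 39480) × 0.2576 = 39480 − 3521 = 35959 t.

36000 t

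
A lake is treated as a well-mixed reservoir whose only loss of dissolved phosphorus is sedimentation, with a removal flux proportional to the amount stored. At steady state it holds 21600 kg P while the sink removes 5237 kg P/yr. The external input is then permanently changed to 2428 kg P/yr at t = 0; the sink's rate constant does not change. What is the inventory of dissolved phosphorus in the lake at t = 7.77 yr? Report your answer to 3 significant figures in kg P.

The sink rate constant is k = F₀/M₀ = 5237/21600 = 0.2425 yr⁻¹.
Solving dM/dt = F₁ − kM with M(0) = M₀ gives M(t) = F₁/k + (M₀ − F₁/k)·e^(−kt).
F₁/k = 2428/0.2425 = 10014 kg P; kt = 0.2425 × 7.77 = 1.884, e^(−kt) = 0.1520.
M(7.77) = 10014 + (21600 − 10014) × 0.1520 = 10014 + 1761 = 11775 kg P.

11800 kg P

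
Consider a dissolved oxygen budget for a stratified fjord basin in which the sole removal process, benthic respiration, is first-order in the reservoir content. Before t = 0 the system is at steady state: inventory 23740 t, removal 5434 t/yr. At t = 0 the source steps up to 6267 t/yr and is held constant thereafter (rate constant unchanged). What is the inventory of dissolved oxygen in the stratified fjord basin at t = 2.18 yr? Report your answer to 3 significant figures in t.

Residence time τ = M₀/F₀ = 4.369 yr. The eventual steady state is M_∞ = M₀·(F₁/F₀) = 23740 × 6267/5434 = 27379 t.
The anomaly ΔM(t) = M(t) − M_∞ decays as ΔM₀·e^(−t/τ) with ΔM₀ = 23740 − 27379 = −3639 t.
At t = 2.18 yr, e^(−t/τ) = e^(−0.4990) = 0.6071, so ΔM = −2210 t and M = 27379 − 2210 = 25170 t.

25200 t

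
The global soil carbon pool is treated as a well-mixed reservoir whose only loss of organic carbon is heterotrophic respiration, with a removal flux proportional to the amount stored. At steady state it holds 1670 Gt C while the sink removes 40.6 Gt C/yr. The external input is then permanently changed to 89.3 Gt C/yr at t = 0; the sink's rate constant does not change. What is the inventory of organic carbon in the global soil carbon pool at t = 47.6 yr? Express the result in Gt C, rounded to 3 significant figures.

τ = M₀/F₀ = 1670/40.6 = 41.13 yr; rate constant k = 1/τ.
New steady state M_∞ = F₁/k = F₁·τ = 89.3 × 41.13 = 3673.2 Gt C.
M(t) = M_∞ + (M₀ − M_∞)·e^(−t/τ); t/τ = 47.6/41.13 = 1.157, so e^(−t/τ) = 0.3144.
M(t) = 3673.2 − 2003 × 0.3144 = 3043.5 Gt C.

3040 Gt C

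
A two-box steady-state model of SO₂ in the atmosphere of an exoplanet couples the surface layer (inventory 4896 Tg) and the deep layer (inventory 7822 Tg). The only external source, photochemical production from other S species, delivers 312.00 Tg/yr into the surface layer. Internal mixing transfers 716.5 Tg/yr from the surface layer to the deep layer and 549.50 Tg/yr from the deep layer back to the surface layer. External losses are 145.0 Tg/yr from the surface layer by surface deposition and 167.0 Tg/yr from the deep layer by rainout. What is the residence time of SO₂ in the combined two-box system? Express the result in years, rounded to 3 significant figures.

Treat the two boxes together as one reservoir: the mixing fluxes between them are internal recycling, so τ = ΣM / Σ(external losses).
M_total = 4896 + 7822 = 12718 Tg.
ΣF_external_out = 145.0 + 167.0 = 312.00 Tg/yr.
τ = M_total / ΣF_ext = 12718 / 312.00 = 40.76 yr.

40.8 yr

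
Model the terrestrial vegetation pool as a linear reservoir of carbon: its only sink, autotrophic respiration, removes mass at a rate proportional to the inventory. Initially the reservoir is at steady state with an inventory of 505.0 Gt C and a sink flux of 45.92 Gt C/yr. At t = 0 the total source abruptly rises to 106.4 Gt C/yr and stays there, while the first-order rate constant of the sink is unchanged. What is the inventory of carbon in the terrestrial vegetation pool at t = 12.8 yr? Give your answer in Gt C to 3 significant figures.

962 Gt C

τ = M₀/F₀ = 505.0/45.92 = 11.00 yr; rate constant k = 1/τ.
New steady state M_∞ = F₁/k = F₁·τ = 106.4 × 11.00 = 1170.1 Gt C.
M(t) = M_∞ + (M₀ − M_∞)·e^(−t/τ); t/τ = 12.8/11.00 = 1.164, so e^(−t/τ) = 0.3123.
M(t) = 1170.1 − 665.1 × 0.3123 = 962.43 Gt C.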